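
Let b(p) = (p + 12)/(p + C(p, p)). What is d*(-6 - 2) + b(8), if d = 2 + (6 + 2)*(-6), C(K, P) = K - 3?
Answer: 4804/13 ≈ 369.54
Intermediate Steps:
C(K, P) = -3 + K
b(p) = (12 + p)/(-3 + 2*p) (b(p) = (p + 12)/(p + (-3 + p)) = (12 + p)/(-3 + 2*p))
d = -46 (d = 2 + 8*(-6) = 2 - 48 = -46)
d*(-6 - 2) + b(8) = -46*(-6 - 2) + (12 + 8)/(-3 + 2*8) = -46*(-8) + 20/(-3 + 16) = 368 + 20/13 = 4804/13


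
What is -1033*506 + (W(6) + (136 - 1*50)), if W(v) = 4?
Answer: -522608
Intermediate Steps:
-1033*506 + (W(6) + (136 - 1*50)) = -1033*506 + (4 + (136 - 1*50)) = -522698 + (4 + (136 - 50)) = -522698 + (4 + 86) = -522698 + 90 = -522608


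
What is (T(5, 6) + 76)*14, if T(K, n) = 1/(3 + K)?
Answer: 4263/4 ≈ 1065.8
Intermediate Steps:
(T(5, 6) + 76)*14 = (1/(3 + 5) + 76)*14 = (1/8 + 76)*14 = (⅛ + 76)*14 = (609/8)*14 = 4263/4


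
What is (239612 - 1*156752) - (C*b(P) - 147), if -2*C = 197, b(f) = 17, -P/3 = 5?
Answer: 169363/2 ≈ 84682.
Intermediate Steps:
P = -15 (P = -3*5 = -15)
C = -197/2 (C = -½*197 = -197/2 ≈ -98.500)
(239612 - 1*156752) - (C*b(P) - 147) = (239612 - 1*156752) - (-197/2*17 - 147) = (239612 - 156752) - (-3349/2 - 147) = 82860 - 1*(-3643/2) = 82860 + 3643/2 = 169363/2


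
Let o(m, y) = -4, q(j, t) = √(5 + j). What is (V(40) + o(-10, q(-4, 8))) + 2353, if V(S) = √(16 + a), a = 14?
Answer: 2349 + √30 ≈ 2354.5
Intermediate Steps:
V(S) = √30 (V(S) = √(16 + 14) = √30)
(V(40) + o(-10, q(-4, 8))) + 2353 = (√30 - 4) + 2353 = (-4 + √30) + 2353 = 2349 + √30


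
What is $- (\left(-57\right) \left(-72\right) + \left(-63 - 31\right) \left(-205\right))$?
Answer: $-23374$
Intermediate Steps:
$- (\left(-57\right) \left(-72\right) + \left(-63 - 31\right) \left(-205\right)) = - (4104 - -19270) = - (4104 + 19270) = \left(-1\right) 23374 = -23374$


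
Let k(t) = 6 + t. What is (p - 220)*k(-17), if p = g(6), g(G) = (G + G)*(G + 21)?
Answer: -1144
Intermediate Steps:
g(G) = 2*G*(21 + G) (g(G) = (2*G)*(21 + G) = 2*G*(21 + G))
p = 324 (p = 2*6*(21 + 6) = 2*6*27 = 324)
(p - 220)*k(-17) = (324 - 220)*(6 - 17) = 104*(-11) = -1144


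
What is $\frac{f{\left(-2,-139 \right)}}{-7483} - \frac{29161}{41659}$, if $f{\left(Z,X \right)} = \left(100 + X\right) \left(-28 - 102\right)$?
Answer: $- \frac{429422893}{311734297} \approx -1.3775$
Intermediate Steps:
$f{\left(Z,X \right)} = -13000 - 130 X$ ($f{\left(Z,X \right)} = \left(100 + X\right) \left(-130\right) = -13000 - 130 X$)
$\frac{f{\left(-2,-139 \right)}}{-7483} - \frac{29161}{41659} = \frac{-13000 - -18070}{-7483} - \frac{29161}{41659} = \left(-13000 + 18070\right) \left(- \frac{1}{7483}\right) - \frac{29161}{41659} = 5070 \left(- \frac{1}{7483}\right) - \frac{29161}{41659} = - \frac{5070}{7483} - \frac{29161}{41659} = - \frac{429422893}{311734297}$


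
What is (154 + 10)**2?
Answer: 26896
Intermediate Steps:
(154 + 10)**2 = 164**2 = 26896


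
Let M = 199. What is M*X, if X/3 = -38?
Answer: -22686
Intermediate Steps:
X = -114 (X = 3*(-38) = -114)
M*X = 199*(-114) = -22686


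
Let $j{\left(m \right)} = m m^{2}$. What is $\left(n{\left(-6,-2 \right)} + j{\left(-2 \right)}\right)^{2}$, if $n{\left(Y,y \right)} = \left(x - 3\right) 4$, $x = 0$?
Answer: $400$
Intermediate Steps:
$j{\left(m \right)} = m^{3}$
$n{\left(Y,y \right)} = -12$ ($n{\left(Y,y \right)} = \left(0 - 3\right) 4 = \left(-3\right) 4 = -12$)
$\left(n{\left(-6,-2 \right)} + j{\left(-2 \right)}\right)^{2} = \left(-12 + \left(-2\right)^{3}\right)^{2} = \left(-12 - 8\right)^{2} = \left(-20\right)^{2} = 400$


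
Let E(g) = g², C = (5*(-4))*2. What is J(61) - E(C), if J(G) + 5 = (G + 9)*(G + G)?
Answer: 6935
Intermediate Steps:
J(G) = -5 + 2*G*(9 + G) (J(G) = -5 + (G + 9)*(G + G) = -5 + (9 + G)*(2*G) = -5 + 2*G*(9 + G))
C = -40 (C = -20*2 = -40)
J(61) - E(C) = (-5 + 2*61² + 18*61) - 1*(-40)² = (-5 + 2*3721 + 1098) - 1*1600 = (-5 + 7442 + 1098) - 1600 = 8535 - 1600 = 6935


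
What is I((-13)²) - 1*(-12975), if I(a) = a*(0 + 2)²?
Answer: 13651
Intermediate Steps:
I(a) = 4*a (I(a) = a*2² = a*4 = 4*a)
I((-13)²) - 1*(-12975) = 4*(-13)² - 1*(-12975) = 4*169 + 12975 = 676 + 12975 = 13651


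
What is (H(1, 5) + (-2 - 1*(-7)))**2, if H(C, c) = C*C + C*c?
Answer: 121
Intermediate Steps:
H(C, c) = C**2 + C*c
(H(1, 5) + (-2 - 1*(-7)))**2 = (1*(1 + 5) + (-2 - 1*(-7)))**2 = (1*6 + (-2 + 7))**2 = (6 + 5)**2 = 11**2 = 121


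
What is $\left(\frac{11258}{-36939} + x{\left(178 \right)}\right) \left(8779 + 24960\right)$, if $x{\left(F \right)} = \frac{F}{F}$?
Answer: $\frac{866451259}{36939} \approx 23456.0$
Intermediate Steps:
$x{\left(F \right)} = 1$
$\left(\frac{11258}{-36939} + x{\left(178 \right)}\right) \left(8779 + 24960\right) = \left(\frac{11258}{-36939} + 1\right) \left(8779 + 24960\right) = \left(11258 \left(- \frac{1}{36939}\right) + 1\right) 33739 = \left(- \frac{11258}{36939} + 1\right) 33739 = \frac{25681}{36939} \cdot 33739 = \frac{866451259}{36939}$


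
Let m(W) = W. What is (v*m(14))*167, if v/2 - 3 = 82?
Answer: 397460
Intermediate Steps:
v = 170 (v = 6 + 2*82 = 6 + 164 = 170)
(v*m(14))*167 = (170*14)*167 = 2380*167 = 397460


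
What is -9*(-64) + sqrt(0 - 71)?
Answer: 576 + I*sqrt(71) ≈ 576.0 + 8.4261*I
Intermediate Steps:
-9*(-64) + sqrt(0 - 71) = 576 + sqrt(-71) = 576 + I*sqrt(71)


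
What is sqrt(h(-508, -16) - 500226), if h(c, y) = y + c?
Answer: 5*I*sqrt(20030) ≈ 707.64*I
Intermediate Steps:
h(c, y) = c + y
sqrt(h(-508, -16) - 500226) = sqrt((-508 - 16) - 500226) = sqrt(-524 - 500226) = sqrt(-500750) = 5*I*sqrt(20030)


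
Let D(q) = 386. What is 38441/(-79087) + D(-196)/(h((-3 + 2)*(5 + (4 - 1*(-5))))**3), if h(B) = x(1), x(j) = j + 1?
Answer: 15110027/316348 ≈ 47.764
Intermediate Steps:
x(j) = 1 + j
h(B) = 2 (h(B) = 1 + 1 = 2)
38441/(-79087) + D(-196)/(h((-3 + 2)*(5 + (4 - 1*(-5))))**3) = 38441/(-79087) + 386/(2**3) = 38441*(-1/79087) + 386/8 = -38441/79087 + 386*(1/8) = -38441/79087 + 193/4 = 15110027/316348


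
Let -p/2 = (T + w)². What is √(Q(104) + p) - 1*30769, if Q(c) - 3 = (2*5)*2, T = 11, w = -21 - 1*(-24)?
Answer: -30769 + 3*I*√41 ≈ -30769.0 + 19.209*I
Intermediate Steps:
w = 3 (w = -21 + 24 = 3)
p = -392 (p = -2*(11 + 3)² = -2*14² = -2*196 = -392)
Q(c) = 23 (Q(c) = 3 + (2*5)*2 = 3 + 10*2 = 3 + 20 = 23)
√(Q(104) + p) - 1*30769 = √(23 - 392) - 1*30769 = √(-369) - 30769 = 3*I*√41 - 30769 = -30769 + 3*I*√41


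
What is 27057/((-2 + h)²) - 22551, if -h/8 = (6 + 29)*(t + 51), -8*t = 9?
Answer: -4399183406982/195077089 ≈ -22551.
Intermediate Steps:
t = -9/8 (t = -⅛*9 = -9/8 ≈ -1.1250)
h = -13965 (h = -8*(6 + 29)*(-9/8 + 51) = -280*399/8 = -8*13965/8 = -13965)
27057/((-2 + h)²) - 22551 = 27057/((-2 - 13965)²) - 22551 = 27057/((-13967)²) - 22551 = 27057/195077089 - 22551 = -4399183406982/195077089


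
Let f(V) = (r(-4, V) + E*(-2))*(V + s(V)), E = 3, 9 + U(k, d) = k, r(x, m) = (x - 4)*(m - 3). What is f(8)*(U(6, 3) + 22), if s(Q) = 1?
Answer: -7866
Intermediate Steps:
r(x, m) = (-4 + x)*(-3 + m)
U(k, d) = -9 + k
f(V) = (1 + V)*(18 - 8*V) (f(V) = ((12 - 4*V - 3*(-4) + V*(-4)) + 3*(-2))*(V + 1) = ((12 - 4*V + 12 - 4*V) - 6)*(1 + V) = ((24 - 8*V) - 6)*(1 + V) = (18 - 8*V)*(1 + V) = (1 + V)*(18 - 8*V))
f(8)*(U(6, 3) + 22) = (18 - 8*8**2 + 10*8)*((-9 + 6) + 22) = (18 - 8*64 + 80)*(-3 + 22) = (18 - 512 + 80)*19 = -414*19 = -7866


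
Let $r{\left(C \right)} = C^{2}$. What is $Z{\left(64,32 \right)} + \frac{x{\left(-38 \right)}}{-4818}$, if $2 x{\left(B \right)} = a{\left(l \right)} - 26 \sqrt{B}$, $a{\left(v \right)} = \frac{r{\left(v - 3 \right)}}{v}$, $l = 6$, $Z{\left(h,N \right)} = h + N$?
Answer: $\frac{616703}{6424} + \frac{13 i \sqrt{38}}{4818} \approx 96.0 + 0.016633 i$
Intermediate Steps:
$Z{\left(h,N \right)} = N + h$
$a{\left(v \right)} = \frac{\left(-3 + v\right)^{2}}{v}$ ($a{\left(v \right)} = \frac{\left(v - 3\right)^{2}}{v} = \frac{\left(-3 + v\right)^{2}}{v}$)
$x{\left(B \right)} = \frac{3}{4} - 13 \sqrt{B}$ ($x{\left(B \right)} = \frac{\frac{\left(-3 + 6\right)^{2}}{6} - 26 \sqrt{B}}{2} = \frac{\frac{3^{2}}{6} - 26 \sqrt{B}}{2} = \frac{\frac{1}{6} \cdot 9 - 26 \sqrt{B}}{2} = \frac{\frac{3}{2} - 26 \sqrt{B}}{2} = \frac{3}{4} - 13 \sqrt{B}$)
$Z{\left(64,32 \right)} + \frac{x{\left(-38 \right)}}{-4818} = \left(32 + 64\right) + \frac{\frac{3}{4} - 13 \sqrt{-38}}{-4818} = 96 + \left(\frac{3}{4} - 13 i \sqrt{38}\right) \left(- \frac{1}{4818}\right) = 96 - \left(\frac{1}{6424} - \frac{13 i \sqrt{38}}{4818}\right) = \frac{616703}{6424} + \frac{13 i \sqrt{38}}{4818}$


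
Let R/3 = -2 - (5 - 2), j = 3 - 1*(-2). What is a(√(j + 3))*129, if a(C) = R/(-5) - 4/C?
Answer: 387 - 129*√2 ≈ 204.57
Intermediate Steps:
j = 5 (j = 3 + 2 = 5)
R = -15 (R = 3*(-2 - (5 - 2)) = 3*(-2 - 1*3) = 3*(-2 - 3) = 3*(-5) = -15)
a(C) = 3 - 4/C (a(C) = -15/(-5) - 4/C = -15*(-⅕) - 4/C = 3 - 4/C)
a(√(j + 3))*129 = (3 - 4/√(5 + 3))*129 = (3 - 4*√2/4)*129 = (3 - √2)*129 = 387 - 129*√2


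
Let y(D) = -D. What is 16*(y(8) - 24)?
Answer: -512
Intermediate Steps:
16*(y(8) - 24) = 16*(-1*8 - 24) = 16*(-8 - 24) = 16*(-32) = -512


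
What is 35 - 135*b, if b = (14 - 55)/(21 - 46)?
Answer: -932/5 ≈ -186.40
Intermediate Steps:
b = 41/25 (b = -41/(-25) = -41*(-1/25) = 41/25 ≈ 1.6400)
35 - 135*b = 35 - 135*41/25 = 35 - 1107/5 = -932/5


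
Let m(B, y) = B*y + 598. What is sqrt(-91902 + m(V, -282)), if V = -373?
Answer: sqrt(13882) ≈ 117.82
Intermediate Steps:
m(B, y) = 598 + B*y
sqrt(-91902 + m(V, -282)) = sqrt(-91902 + (598 - 373*(-282))) = sqrt(-91902 + (598 + 105186)) = sqrt(-91902 + 105784) = sqrt(13882)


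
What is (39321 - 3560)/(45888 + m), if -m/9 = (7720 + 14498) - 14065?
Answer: -3251/2499 ≈ -1.3009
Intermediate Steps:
m = -73377 (m = -9*((7720 + 14498) - 14065) = -9*(22218 - 14065) = -9*8153 = -73377)
(39321 - 3560)/(45888 + m) = (39321 - 3560)/(45888 - 73377) = 35761/(-27489) = 35761*(-1/27489) = -3251/2499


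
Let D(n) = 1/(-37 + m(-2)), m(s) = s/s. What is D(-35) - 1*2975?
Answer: -107101/36 ≈ -2975.0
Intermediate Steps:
m(s) = 1
D(n) = -1/36 (D(n) = 1/(-37 + 1) = 1/(-36) = -1/36)
D(-35) - 1*2975 = -1/36 - 1*2975 = -1/36 - 2975 = -107101/36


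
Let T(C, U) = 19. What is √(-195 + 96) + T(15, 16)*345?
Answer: 6555 + 3*I*√11 ≈ 6555.0 + 9.9499*I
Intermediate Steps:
√(-195 + 96) + T(15, 16)*345 = √(-195 + 96) + 19*345 = √(-99) + 6555 = 3*I*√11 + 6555 = 6555 + 3*I*√11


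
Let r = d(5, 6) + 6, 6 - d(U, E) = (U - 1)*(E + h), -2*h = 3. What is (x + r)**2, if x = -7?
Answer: 169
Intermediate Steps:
h = -3/2 (h = -1/2*3 = -3/2 ≈ -1.5000)
d(U, E) = 6 - (-1 + U)*(-3/2 + E) (d(U, E) = 6 - (U - 1)*(E - 3/2) = 6 - (-1 + U)*(-3/2 + E))
r = -6 (r = (9/2 + 6 + (3/2)*5 - 1*6*5) + 6 = (9/2 + 6 + 15/2 - 30) + 6 = -12 + 6 = -6)
(x + r)**2 = (-7 - 6)**2 = (-13)**2 = 169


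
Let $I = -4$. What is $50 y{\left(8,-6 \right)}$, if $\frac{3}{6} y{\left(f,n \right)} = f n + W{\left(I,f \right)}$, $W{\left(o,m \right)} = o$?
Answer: $-5200$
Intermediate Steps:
$y{\left(f,n \right)} = -8 + 2 f n$ ($y{\left(f,n \right)} = 2 \left(f n - 4\right) = 2 \left(-4 + f n\right) = -8 + 2 f n$)
$50 y{\left(8,-6 \right)} = 50 \left(-8 + 2 \cdot 8 \left(-6\right)\right) = 50 \left(-8 - 96\right) = 50 \left(-104\right) = -5200$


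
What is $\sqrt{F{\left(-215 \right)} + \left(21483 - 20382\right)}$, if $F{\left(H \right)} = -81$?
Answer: $2 \sqrt{255} \approx 31.937$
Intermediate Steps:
$\sqrt{F{\left(-215 \right)} + \left(21483 - 20382\right)} = \sqrt{-81 + \left(21483 - 20382\right)} = \sqrt{-81 + 1101} = \sqrt{1020} = 2 \sqrt{255}$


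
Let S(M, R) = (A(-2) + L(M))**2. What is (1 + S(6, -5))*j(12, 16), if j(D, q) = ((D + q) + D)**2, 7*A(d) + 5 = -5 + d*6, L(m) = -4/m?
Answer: 10945600/441 ≈ 24820.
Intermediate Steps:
A(d) = -10/7 + 6*d/7 (A(d) = -5/7 + (-5 + d*6)/7 = -5/7 + (-5 + 6*d)/7 = -5/7 + (-5/7 + 6*d/7) = -10/7 + 6*d/7)
j(D, q) = (q + 2*D)**2
S(M, R) = (-22/7 - 4/M)**2 (S(M, R) = ((-10/7 + (6/7)*(-2)) - 4/M)**2 = ((-10/7 - 12/7) - 4/M)**2 = (-22/7 - 4/M)**2)
(1 + S(6, -5))*j(12, 16) = (1 + (22/7 + 4/6)**2)*(16 + 2*12)**2 = (1 + (22/7 + 4*(1/6))**2)*(16 + 24)**2 = (1 + (22/7 + 2/3)**2)*40**2 = (1 + (80/21)**2)*1600 = (1 + 6400/441)*1600 = (6841/441)*1600 = 10945600/441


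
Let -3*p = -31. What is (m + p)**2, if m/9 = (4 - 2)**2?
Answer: 19321/9 ≈ 2146.8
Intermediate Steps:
p = 31/3 (p = -1/3*(-31) = 31/3 ≈ 10.333)
m = 36 (m = 9*(4 - 2)**2 = 9*2**2 = 9*4 = 36)
(m + p)**2 = (36 + 31/3)**2 = (139/3)**2 = 19321/9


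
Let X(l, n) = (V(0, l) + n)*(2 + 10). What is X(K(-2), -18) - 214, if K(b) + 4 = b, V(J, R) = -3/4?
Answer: -439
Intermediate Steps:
V(J, R) = -¾ (V(J, R) = -3*¼ = -¾)
K(b) = -4 + b
X(l, n) = -9 + 12*n (X(l, n) = (-¾ + n)*(2 + 10) = (-¾ + n)*12 = -9 + 12*n)
X(K(-2), -18) - 214 = (-9 + 12*(-18)) - 214 = (-9 - 216) - 214 = -225 - 214 = -439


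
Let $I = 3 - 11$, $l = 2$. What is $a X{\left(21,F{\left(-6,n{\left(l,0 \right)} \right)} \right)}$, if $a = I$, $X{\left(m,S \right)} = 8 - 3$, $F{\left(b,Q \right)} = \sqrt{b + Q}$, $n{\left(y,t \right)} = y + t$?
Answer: $-40$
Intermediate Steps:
$n{\left(y,t \right)} = t + y$
$F{\left(b,Q \right)} = \sqrt{Q + b}$
$X{\left(m,S \right)} = 5$ ($X{\left(m,S \right)} = 8 - 3 = 5$)
$I = -8$
$a = -8$
$a X{\left(21,F{\left(-6,n{\left(l,0 \right)} \right)} \right)} = \left(-8\right) 5 = -40$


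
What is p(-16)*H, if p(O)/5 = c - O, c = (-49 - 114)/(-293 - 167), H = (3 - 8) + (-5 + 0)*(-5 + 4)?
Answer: 0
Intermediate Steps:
H = 0 (H = -5 - 5*(-1) = -5 + 5 = 0)
c = 163/460 (c = -163/(-460) = -163*(-1/460) = 163/460 ≈ 0.35435)
p(O) = 163/92 - 5*O (p(O) = 5*(163/460 - O) = 163/92 - 5*O)
p(-16)*H = (163/92 - 5*(-16))*0 = (163/92 + 80)*0 = (7523/92)*0 = 0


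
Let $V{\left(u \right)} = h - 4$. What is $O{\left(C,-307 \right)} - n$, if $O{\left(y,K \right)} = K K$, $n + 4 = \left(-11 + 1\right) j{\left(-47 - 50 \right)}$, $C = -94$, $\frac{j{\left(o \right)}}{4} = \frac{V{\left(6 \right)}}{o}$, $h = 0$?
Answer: $\frac{9142701}{97} \approx 94255.0$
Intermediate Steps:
$V{\left(u \right)} = -4$ ($V{\left(u \right)} = 0 - 4 = -4$)
$j{\left(o \right)} = - \frac{16}{o}$ ($j{\left(o \right)} = 4 \left(- \frac{4}{o}\right) = - \frac{16}{o}$)
$n = - \frac{548}{97}$ ($n = -4 + \left(-11 + 1\right) \left(- \frac{16}{-47 - 50}\right) = -4 - 10 \left(- \frac{16}{-97}\right) = -4 - 10 \left(\left(-16\right) \left(- \frac{1}{97}\right)\right) = -4 - \frac{160}{97} = - \frac{548}{97} \approx -5.6495$)
$O{\left(y,K \right)} = K^{2}$
$O{\left(C,-307 \right)} - n = \left(-307\right)^{2} - - \frac{548}{97} = 94249 + \frac{548}{97} = \frac{9142701}{97}$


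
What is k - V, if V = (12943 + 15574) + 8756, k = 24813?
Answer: -12460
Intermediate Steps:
V = 37273 (V = 28517 + 8756 = 37273)
k - V = 24813 - 1*37273 = 24813 - 37273 = -12460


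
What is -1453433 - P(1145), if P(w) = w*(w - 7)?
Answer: -2756443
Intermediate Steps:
P(w) = w*(-7 + w)
-1453433 - P(1145) = -1453433 - 1145*(-7 + 1145) = -1453433 - 1145*1138 = -1453433 - 1*1303010 = -1453433 - 1303010 = -2756443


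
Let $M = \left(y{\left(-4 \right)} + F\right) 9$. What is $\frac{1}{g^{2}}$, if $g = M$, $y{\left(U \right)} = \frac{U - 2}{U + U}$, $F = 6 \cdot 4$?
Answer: $\frac{16}{793881} \approx 2.0154 \cdot 10^{-5}$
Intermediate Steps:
$F = 24$
$y{\left(U \right)} = \frac{-2 + U}{2 U}$
$M = \frac{891}{4}$ ($M = \left(\frac{-2 - 4}{2 \left(-4\right)} + 24\right) 9 = \left(\frac{1}{2} \left(- \frac{1}{4}\right) \left(-6\right) + 24\right) 9 = \left(\frac{3}{4} + 24\right) 9 = \frac{99}{4} \cdot 9 = \frac{891}{4} \approx 222.75$)
$g = \frac{891}{4} \approx 222.75$
$\frac{1}{g^{2}} = \frac{1}{\left(\frac{891}{4}\right)^{2}} = \frac{1}{\frac{793881}{16}} = \frac{16}{793881}$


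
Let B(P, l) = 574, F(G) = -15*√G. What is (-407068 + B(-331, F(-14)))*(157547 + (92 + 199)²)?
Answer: -98464228632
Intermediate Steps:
(-407068 + B(-331, F(-14)))*(157547 + (92 + 199)²) = (-407068 + 574)*(157547 + (92 + 199)²) = -406494*(157547 + 291²) = -406494*(157547 + 84681) = -406494*242228 = -98464228632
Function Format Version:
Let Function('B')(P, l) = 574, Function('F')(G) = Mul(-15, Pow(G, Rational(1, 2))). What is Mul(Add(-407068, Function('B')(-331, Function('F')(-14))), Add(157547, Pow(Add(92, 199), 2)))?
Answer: -98464228632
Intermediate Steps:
Mul(Add(-407068, Function('B')(-331, Function('F')(-14))), Add(157547, Pow(Add(92, 199), 2))) = Mul(Add(-407068, 574), Add(157547, Pow(Add(92, 199), 2))) = Mul(-406494, Add(157547, Pow(291, 2))) = Mul(-406494, Add(157547, 84681)) = Mul(-406494, 242228) = -98464228632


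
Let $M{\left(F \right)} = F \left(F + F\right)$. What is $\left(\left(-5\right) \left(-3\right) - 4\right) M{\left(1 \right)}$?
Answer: $22$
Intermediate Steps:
$M{\left(F \right)} = 2 F^{2}$ ($M{\left(F \right)} = F 2 F = 2 F^{2}$)
$\left(\left(-5\right) \left(-3\right) - 4\right) M{\left(1 \right)} = \left(\left(-5\right) \left(-3\right) - 4\right) 2 \cdot 1^{2} = \left(15 - 4\right) 2 \cdot 1 = 11 \cdot 2 = 22$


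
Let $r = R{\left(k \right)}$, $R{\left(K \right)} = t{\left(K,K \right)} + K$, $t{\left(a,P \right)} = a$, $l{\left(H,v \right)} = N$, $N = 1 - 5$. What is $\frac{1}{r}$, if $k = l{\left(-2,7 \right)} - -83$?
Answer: $\frac{1}{158} \approx 0.0063291$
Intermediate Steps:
$N = -4$
$l{\left(H,v \right)} = -4$
$k = 79$ ($k = -4 - -83 = -4 + 83 = 79$)
$R{\left(K \right)} = 2 K$ ($R{\left(K \right)} = K + K = 2 K$)
$r = 158$ ($r = 2 \cdot 79 = 158$)
$\frac{1}{r} = \frac{1}{158}$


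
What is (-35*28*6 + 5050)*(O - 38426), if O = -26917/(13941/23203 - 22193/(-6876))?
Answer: 4609012889930236/122160499 ≈ 3.7729e+7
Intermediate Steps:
O = -4294441218276/610802495 (O = -26917/(13941*(1/23203) - 22193*(-1/6876)) = -26917/(13941/23203 + 22193/6876) = -26917/610802495/159543828 = -26917*159543828/610802495 = -4294441218276/610802495 ≈ -7030.8)
(-35*28*6 + 5050)*(O - 38426) = (-35*28*6 + 5050)*(-4294441218276/610802495 - 38426) = (-980*6 + 5050)*(-27765137891146/610802495) = (-5880 + 5050)*(-27765137891146/610802495) = -830*(-27765137891146/610802495) = 4609012889930236/122160499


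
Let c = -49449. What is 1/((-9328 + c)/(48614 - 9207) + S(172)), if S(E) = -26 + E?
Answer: 39407/5694645 ≈ 0.0069200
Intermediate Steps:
1/((-9328 + c)/(48614 - 9207) + S(172)) = 1/((-9328 - 49449)/(48614 - 9207) + (-26 + 172)) = 1/(-58777/39407 + 146) = 1/(5694645/39407) = 39407/5694645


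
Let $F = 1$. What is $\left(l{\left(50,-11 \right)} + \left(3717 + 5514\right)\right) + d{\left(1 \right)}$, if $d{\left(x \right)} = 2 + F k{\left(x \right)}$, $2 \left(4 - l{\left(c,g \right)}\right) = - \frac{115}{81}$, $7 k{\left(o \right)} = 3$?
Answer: $\frac{10476049}{1134} \approx 9238.1$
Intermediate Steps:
$k{\left(o \right)} = \frac{3}{7}$ ($k{\left(o \right)} = \frac{1}{7} \cdot 3 = \frac{3}{7}$)
$l{\left(c,g \right)} = \frac{763}{162}$ ($l{\left(c,g \right)} = 4 - \frac{\left(-115\right) \frac{1}{81}}{2} = 4 - - \frac{115}{162} = 4 + \frac{115}{162} = \frac{763}{162}$)
$d{\left(x \right)} = \frac{17}{7}$ ($d{\left(x \right)} = 2 + 1 \cdot \frac{3}{7} = 2 + \frac{3}{7} = \frac{17}{7}$)
$\left(l{\left(50,-11 \right)} + \left(3717 + 5514\right)\right) + d{\left(1 \right)} = \left(\frac{763}{162} + \left(3717 + 5514\right)\right) + \frac{17}{7} = \left(\frac{763}{162} + 9231\right) + \frac{17}{7} = \frac{1496185}{162} + \frac{17}{7} = \frac{10476049}{1134}$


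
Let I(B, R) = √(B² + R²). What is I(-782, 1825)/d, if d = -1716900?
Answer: -√3942149/1716900 ≈ -0.0011564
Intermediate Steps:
I(-782, 1825)/d = √((-782)² + 1825²)/(-1716900) = √(611524 + 3330625)*(-1/1716900) = √3942149*(-1/1716900) = -√3942149/1716900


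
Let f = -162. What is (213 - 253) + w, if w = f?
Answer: -202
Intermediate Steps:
w = -162
(213 - 253) + w = (213 - 253) - 162 = -40 - 162 = -202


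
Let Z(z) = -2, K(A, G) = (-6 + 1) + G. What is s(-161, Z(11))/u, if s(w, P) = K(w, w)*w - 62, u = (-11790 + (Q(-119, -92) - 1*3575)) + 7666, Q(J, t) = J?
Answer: -4444/1303 ≈ -3.4106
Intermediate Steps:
K(A, G) = -5 + G
u = -7818 (u = (-11790 + (-119 - 1*3575)) + 7666 = (-11790 + (-119 - 3575)) + 7666 = (-11790 - 3694) + 7666 = -15484 + 7666 = -7818)
s(w, P) = -62 + w*(-5 + w) (s(w, P) = (-5 + w)*w - 62 = w*(-5 + w) - 62 = -62 + w*(-5 + w))
s(-161, Z(11))/u = (-62 - 161*(-5 - 161))/(-7818) = (-62 - 161*(-166))*(-1/7818) = (-62 + 26726)*(-1/7818) = 26664*(-1/7818) = -4444/1303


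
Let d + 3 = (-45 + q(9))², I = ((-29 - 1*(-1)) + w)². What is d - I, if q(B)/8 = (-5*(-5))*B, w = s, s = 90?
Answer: 3076178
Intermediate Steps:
w = 90
q(B) = 200*B (q(B) = 8*((-5*(-5))*B) = 8*(25*B) = 200*B)
I = 3844 (I = ((-29 - 1*(-1)) + 90)² = ((-29 + 1) + 90)² = (-28 + 90)² = 62² = 3844)
d = 3080022 (d = -3 + (-45 + 200*9)² = -3 + (-45 + 1800)² = -3 + 1755² = -3 + 3080025 = 3080022)
d - I = 3080022 - 1*3844 = 3080022 - 3844 = 3076178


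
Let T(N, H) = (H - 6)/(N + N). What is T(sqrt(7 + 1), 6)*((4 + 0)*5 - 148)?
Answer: 0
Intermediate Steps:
T(N, H) = (-6 + H)/(2*N) (T(N, H) = (-6 + H)/((2*N)) = (-6 + H)*(1/(2*N)) = (-6 + H)/(2*N))
T(sqrt(7 + 1), 6)*((4 + 0)*5 - 148) = ((-6 + 6)/(2*(sqrt(7 + 1))))*((4 + 0)*5 - 148) = ((1/2)*0/sqrt(8))*(4*5 - 148) = ((1/2)*0/(2*sqrt(2)))*(20 - 148) = ((1/2)*(sqrt(2)/4)*0)*(-128) = 0*(-128) = 0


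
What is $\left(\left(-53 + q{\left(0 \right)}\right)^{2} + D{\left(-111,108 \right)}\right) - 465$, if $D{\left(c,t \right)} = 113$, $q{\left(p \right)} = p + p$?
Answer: $2457$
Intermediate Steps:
$q{\left(p \right)} = 2 p$
$\left(\left(-53 + q{\left(0 \right)}\right)^{2} + D{\left(-111,108 \right)}\right) - 465 = \left(\left(-53 + 2 \cdot 0\right)^{2} + 113\right) - 465 = \left(\left(-53 + 0\right)^{2} + 113\right) - 465 = \left(\left(-53\right)^{2} + 113\right) - 465 = \left(2809 + 113\right) - 465 = 2922 - 465 = 2457$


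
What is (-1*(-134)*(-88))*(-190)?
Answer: 2240480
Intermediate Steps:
(-1*(-134)*(-88))*(-190) = (134*(-88))*(-190) = -11792*(-190) = 2240480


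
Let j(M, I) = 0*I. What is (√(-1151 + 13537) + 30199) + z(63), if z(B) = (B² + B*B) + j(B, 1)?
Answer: 38137 + √12386 ≈ 38248.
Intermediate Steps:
j(M, I) = 0
z(B) = 2*B² (z(B) = (B² + B*B) + 0 = (B² + B²) + 0 = 2*B² + 0 = 2*B²)
(√(-1151 + 13537) + 30199) + z(63) = (√(-1151 + 13537) + 30199) + 2*63² = (√12386 + 30199) + 2*3969 = (30199 + √12386) + 7938 = 38137 + √12386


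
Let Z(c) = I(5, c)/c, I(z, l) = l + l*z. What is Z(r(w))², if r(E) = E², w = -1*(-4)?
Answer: 36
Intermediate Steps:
w = 4
Z(c) = 6 (Z(c) = (c*(1 + 5))/c = (c*6)/c = (6*c)/c = 6)
Z(r(w))² = 6² = 36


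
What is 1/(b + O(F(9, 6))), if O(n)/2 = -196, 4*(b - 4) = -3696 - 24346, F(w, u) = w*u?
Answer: -2/14797 ≈ -0.00013516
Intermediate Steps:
F(w, u) = u*w
b = -14013/2 (b = 4 + (-3696 - 24346)/4 = 4 + (¼)*(-28042) = 4 - 14021/2 = -14013/2 ≈ -7006.5)
O(n) = -392 (O(n) = 2*(-196) = -392)
1/(b + O(F(9, 6))) = 1/(-14013/2 - 392) = 1/(-14797/2) = -2/14797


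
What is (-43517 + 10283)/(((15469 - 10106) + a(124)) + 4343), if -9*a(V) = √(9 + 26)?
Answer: -26128105524/7630721281 - 299106*√35/7630721281 ≈ -3.4243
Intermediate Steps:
a(V) = -√35/9 (a(V) = -√(9 + 26)/9 = -√35/9)
(-43517 + 10283)/(((15469 - 10106) + a(124)) + 4343) = (-43517 + 10283)/(((15469 - 10106) - √35/9) + 4343) = -33234/((5363 - √35/9) + 4343) = -33234/(9706 - √35/9)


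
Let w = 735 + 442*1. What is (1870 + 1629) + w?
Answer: 4676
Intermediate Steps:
w = 1177 (w = 735 + 442 = 1177)
(1870 + 1629) + w = (1870 + 1629) + 1177 = 3499 + 1177 = 4676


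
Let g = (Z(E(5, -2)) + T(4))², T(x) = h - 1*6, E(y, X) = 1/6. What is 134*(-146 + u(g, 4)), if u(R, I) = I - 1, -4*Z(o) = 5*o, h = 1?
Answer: -19162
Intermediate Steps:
E(y, X) = ⅙
Z(o) = -5*o/4
T(x) = -5 (T(x) = 1 - 1*6 = 1 - 6 = -5)
g = 15625/576 (g = (-5/4*⅙ - 5)² = (-5/24 - 5)² = (-125/24)² = 15625/576 ≈ 27.127)
u(R, I) = -1 + I
134*(-146 + u(g, 4)) = 134*(-146 + (-1 + 4)) = 134*(-146 + 3) = 134*(-143) = -19162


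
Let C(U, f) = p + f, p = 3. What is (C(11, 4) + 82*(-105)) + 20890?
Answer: 12287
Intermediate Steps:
C(U, f) = 3 + f
(C(11, 4) + 82*(-105)) + 20890 = ((3 + 4) + 82*(-105)) + 20890 = (7 - 8610) + 20890 = -8603 + 20890 = 12287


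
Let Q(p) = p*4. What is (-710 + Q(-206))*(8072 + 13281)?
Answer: -32755502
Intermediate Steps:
Q(p) = 4*p
(-710 + Q(-206))*(8072 + 13281) = (-710 + 4*(-206))*(8072 + 13281) = (-710 - 824)*21353 = -1534*21353 = -32755502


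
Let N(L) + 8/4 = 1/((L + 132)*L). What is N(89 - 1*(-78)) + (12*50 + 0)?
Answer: 29859935/49933 ≈ 598.00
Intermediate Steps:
N(L) = -2 + 1/(L*(132 + L)) (N(L) = -2 + 1/((L + 132)*L) = -2 + 1/((132 + L)*L) = -2 + 1/(L*(132 + L)))
N(89 - 1*(-78)) + (12*50 + 0) = (1 - 264*(89 - 1*(-78)) - 2*(89 - 1*(-78))**2)/((89 - 1*(-78))*(132 + (89 - 1*(-78)))) + (12*50 + 0) = (1 - 264*(89 + 78) - 2*(89 + 78)**2)/((89 + 78)*(132 + (89 + 78))) + (600 + 0) = (1 - 264*167 - 2*167**2)/(167*(132 + 167)) + 600 = (1/167)*(1 - 44088 - 2*27889)/299 + 600 = (1/167)*(1/299)*(1 - 44088 - 55778) + 600 = (1/167)*(1/299)*(-99865) + 600 = -99865/49933 + 600 = 29859935/49933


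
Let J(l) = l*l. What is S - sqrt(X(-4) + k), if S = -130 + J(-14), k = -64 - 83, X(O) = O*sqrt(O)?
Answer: 66 - sqrt(-147 - 8*I) ≈ 65.67 + 12.129*I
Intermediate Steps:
J(l) = l**2
X(O) = O**(3/2)
k = -147
S = 66 (S = -130 + (-14)**2 = -130 + 196 = 66)
S - sqrt(X(-4) + k) = 66 - sqrt((-4)**(3/2) - 147) = 66 - sqrt(-8*I - 147) = 66 - sqrt(-147 - 8*I)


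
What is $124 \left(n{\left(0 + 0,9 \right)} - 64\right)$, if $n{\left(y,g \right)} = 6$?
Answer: $-7192$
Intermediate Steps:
$124 \left(n{\left(0 + 0,9 \right)} - 64\right) = 124 \left(6 - 64\right) = 124 \left(-58\right) = -7192$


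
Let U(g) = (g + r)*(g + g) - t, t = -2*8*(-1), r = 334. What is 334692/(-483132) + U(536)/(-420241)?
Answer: -49269316595/16919322901 ≈ -2.9120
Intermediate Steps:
t = 16 (t = -16*(-1) = 16)
U(g) = -16 + 2*g*(334 + g) (U(g) = (g + 334)*(g + g) - 1*16 = (334 + g)*(2*g) - 16 = 2*g*(334 + g) - 16 = -16 + 2*g*(334 + g))
334692/(-483132) + U(536)/(-420241) = 334692/(-483132) + (-16 + 2*536² + 668*536)/(-420241) = 334692*(-1/483132) + (-16 + 2*287296 + 358048)*(-1/420241) = -27891/40261 + (-16 + 574592 + 358048)*(-1/420241) = -27891/40261 + 932624*(-1/420241) = -27891/40261 - 932624/420241 = -49269316595/16919322901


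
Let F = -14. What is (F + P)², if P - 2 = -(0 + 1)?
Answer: 169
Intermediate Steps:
P = 1 (P = 2 - (0 + 1) = 2 - 1*1 = 2 - 1 = 1)
(F + P)² = (-14 + 1)² = (-13)² = 169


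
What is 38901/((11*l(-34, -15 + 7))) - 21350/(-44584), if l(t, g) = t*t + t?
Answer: 166488657/45854644 ≈ 3.6308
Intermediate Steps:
l(t, g) = t + t**2 (l(t, g) = t**2 + t = t + t**2)
38901/((11*l(-34, -15 + 7))) - 21350/(-44584) = 38901/((11*(-34*(1 - 34)))) - 21350/(-44584) = 38901/((11*(-34*(-33)))) - 21350*(-1/44584) = 38901/((11*1122)) + 10675/22292 = 38901/12342 + 10675/22292 = 38901*(1/12342) + 10675/22292 = 12967/4114 + 10675/22292 = 166488657/45854644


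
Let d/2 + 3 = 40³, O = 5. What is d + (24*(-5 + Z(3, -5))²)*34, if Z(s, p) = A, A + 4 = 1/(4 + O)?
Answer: 5196638/27 ≈ 1.9247e+5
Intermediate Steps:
A = -35/9 (A = -4 + 1/(4 + 5) = -4 + 1/9 = -4 + ⅑ = -35/9 ≈ -3.8889)
Z(s, p) = -35/9
d = 127994 (d = -6 + 2*40³ = -6 + 2*64000 = -6 + 128000 = 127994)
d + (24*(-5 + Z(3, -5))²)*34 = 127994 + (24*(-5 - 35/9)²)*34 = 127994 + (24*(-80/9)²)*34 = 127994 + (24*(6400/81))*34 = 127994 + (51200/27)*34 = 127994 + 1740800/27 = 5196638/27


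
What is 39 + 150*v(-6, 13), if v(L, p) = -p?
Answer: -1911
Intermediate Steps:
39 + 150*v(-6, 13) = 39 + 150*(-1*13) = 39 + 150*(-13) = 39 - 1950 = -1911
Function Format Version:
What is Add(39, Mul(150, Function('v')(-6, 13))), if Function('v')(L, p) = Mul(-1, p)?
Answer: -1911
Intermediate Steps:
Add(39, Mul(150, Function('v')(-6, 13))) = Add(39, Mul(150, Mul(-1, 13))) = Add(39, Mul(150, -13)) = Add(39, -1950) = -1911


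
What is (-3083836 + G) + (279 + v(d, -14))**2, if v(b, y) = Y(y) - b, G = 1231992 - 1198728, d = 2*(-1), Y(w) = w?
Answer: -2979283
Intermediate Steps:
d = -2
G = 33264
v(b, y) = y - b
(-3083836 + G) + (279 + v(d, -14))**2 = (-3083836 + 33264) + (279 + (-14 - 1*(-2)))**2 = -3050572 + (279 + (-14 + 2))**2 = -3050572 + (279 - 12)**2 = -3050572 + 267**2 = -3050572 + 71289 = -2979283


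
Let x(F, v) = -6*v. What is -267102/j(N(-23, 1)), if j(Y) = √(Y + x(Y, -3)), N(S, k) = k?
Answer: -14058*√19 ≈ -61277.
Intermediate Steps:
j(Y) = √(18 + Y) (j(Y) = √(Y - 6*(-3)) = √(Y + 18) = √(18 + Y))
-267102/j(N(-23, 1)) = -267102/√(18 + 1) = -267102*√19/19 = -14058*√19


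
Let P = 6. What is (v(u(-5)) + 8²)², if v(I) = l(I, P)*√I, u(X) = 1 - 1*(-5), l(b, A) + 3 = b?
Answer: 4150 + 384*√6 ≈ 5090.6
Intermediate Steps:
l(b, A) = -3 + b
u(X) = 6 (u(X) = 1 + 5 = 6)
v(I) = √I*(-3 + I) (v(I) = (-3 + I)*√I = √I*(-3 + I))
(v(u(-5)) + 8²)² = (√6*(-3 + 6) + 8²)² = (√6*3 + 64)² = (3*√6 + 64)² = (64 + 3*√6)²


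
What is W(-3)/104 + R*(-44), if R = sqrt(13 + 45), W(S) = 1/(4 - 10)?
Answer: -1/624 - 44*sqrt(58) ≈ -335.10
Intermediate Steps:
W(S) = -1/6 (W(S) = 1/(-6) = -1/6)
R = sqrt(58) ≈ 7.6158
W(-3)/104 + R*(-44) = -1/6/104 + sqrt(58)*(-44) = -1/6*1/104 - 44*sqrt(58) = -1/624 - 44*sqrt(58)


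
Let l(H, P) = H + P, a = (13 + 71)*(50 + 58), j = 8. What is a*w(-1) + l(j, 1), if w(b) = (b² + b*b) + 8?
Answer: 90729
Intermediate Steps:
w(b) = 8 + 2*b² (w(b) = (b² + b²) + 8 = 2*b² + 8 = 8 + 2*b²)
a = 9072 (a = 84*108 = 9072)
a*w(-1) + l(j, 1) = 9072*(8 + 2*(-1)²) + (8 + 1) = 9072*(8 + 2*1) + 9 = 9072*(8 + 2) + 9 = 9072*10 + 9 = 90720 + 9 = 90729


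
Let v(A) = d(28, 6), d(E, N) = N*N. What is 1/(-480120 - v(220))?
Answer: -1/480156 ≈ -2.0827e-6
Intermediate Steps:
d(E, N) = N**2
v(A) = 36 (v(A) = 6**2 = 36)
1/(-480120 - v(220)) = 1/(-480120 - 1*36) = 1/(-480120 - 36) = 1/(-480156) = -1/480156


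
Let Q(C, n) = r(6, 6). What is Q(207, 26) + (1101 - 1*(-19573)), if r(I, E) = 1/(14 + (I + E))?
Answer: 537525/26 ≈ 20674.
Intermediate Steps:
r(I, E) = 1/(14 + E + I) (r(I, E) = 1/(14 + (E + I)) = 1/(14 + E + I))
Q(C, n) = 1/26 (Q(C, n) = 1/(14 + 6 + 6) = 1/26)
Q(207, 26) + (1101 - 1*(-19573)) = 1/26 + (1101 - 1*(-19573)) = 1/26 + (1101 + 19573) = 1/26 + 20674 = 537525/26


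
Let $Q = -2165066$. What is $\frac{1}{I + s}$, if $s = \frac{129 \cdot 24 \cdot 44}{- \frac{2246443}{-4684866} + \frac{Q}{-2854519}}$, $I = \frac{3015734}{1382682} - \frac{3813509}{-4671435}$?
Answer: $\frac{938018922752740560805815}{103219877214222172489675550426} \approx 9.0876 \cdot 10^{-6}$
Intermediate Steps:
$I = \frac{169830487802}{56658851655}$ ($I = 3015734 \cdot \frac{1}{1382682} - - \frac{200711}{245865} = \frac{1507867}{691341} + \frac{200711}{245865} = \frac{169830487802}{56658851655} \approx 2.9974$)
$s = \frac{1821728866023861696}{16555558317073}$ ($s = \frac{129 \cdot 24 \cdot 44}{- \frac{2246443}{-4684866} - \frac{2165066}{-2854519}} = \frac{3096 \cdot 44}{\left(-2246443\right) \left(- \frac{1}{4684866}\right) - - \frac{2165066}{2854519}} = \frac{136224}{\frac{2246443}{4684866} + \frac{2165066}{2854519}} = \frac{136224}{\frac{16555558317073}{13373039009454}} = 136224 \cdot \frac{13373039009454}{16555558317073} = \frac{1821728866023861696}{16555558317073} \approx 1.1004 \cdot 10^{5}$)
$\frac{1}{I + s} = \frac{1}{\frac{169830487802}{56658851655} + \frac{1821728866023861696}{16555558317073}} = \frac{1}{\frac{103219877214222172489675550426}{938018922752740560805815}} = \frac{938018922752740560805815}{103219877214222172489675550426}$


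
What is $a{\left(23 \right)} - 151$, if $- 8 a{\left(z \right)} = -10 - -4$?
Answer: $- \frac{601}{4} \approx -150.25$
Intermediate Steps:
$a{\left(z \right)} = \frac{3}{4}$ ($a{\left(z \right)} = - \frac{-10 - -4}{8} = - \frac{-10 + 4}{8} = \left(- \frac{1}{8}\right) \left(-6\right) = \frac{3}{4}$)
$a{\left(23 \right)} - 151 = \frac{3}{4} - 151 = - \frac{601}{4}$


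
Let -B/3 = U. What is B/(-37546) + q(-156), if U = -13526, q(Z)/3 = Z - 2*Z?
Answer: 8765475/18773 ≈ 466.92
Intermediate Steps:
q(Z) = -3*Z (q(Z) = 3*(Z - 2*Z) = 3*(-Z) = -3*Z)
B = 40578 (B = -3*(-13526) = 40578)
B/(-37546) + q(-156) = 40578/(-37546) - 3*(-156) = 40578*(-1/37546) + 468 = -20289/18773 + 468 = 8765475/18773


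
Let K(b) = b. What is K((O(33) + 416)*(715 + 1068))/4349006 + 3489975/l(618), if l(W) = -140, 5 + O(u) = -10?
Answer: -1517782211723/60886084 ≈ -24928.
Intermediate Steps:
O(u) = -15 (O(u) = -5 - 10 = -15)
K((O(33) + 416)*(715 + 1068))/4349006 + 3489975/l(618) = ((-15 + 416)*(715 + 1068))/4349006 + 3489975/(-140) = (401*1783)*(1/4349006) + 3489975*(-1/140) = 714983*(1/4349006) - 697995/28 = 714983/4349006 - 697995/28 = -1517782211723/60886084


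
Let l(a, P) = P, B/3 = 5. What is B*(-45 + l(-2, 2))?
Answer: -645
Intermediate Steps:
B = 15 (B = 3*5 = 15)
B*(-45 + l(-2, 2)) = 15*(-45 + 2) = 15*(-43) = -645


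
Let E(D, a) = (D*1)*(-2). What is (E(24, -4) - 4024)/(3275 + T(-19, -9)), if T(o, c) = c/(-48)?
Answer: -65152/52403 ≈ -1.2433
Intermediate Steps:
E(D, a) = -2*D (E(D, a) = D*(-2) = -2*D)
T(o, c) = -c/48 (T(o, c) = c*(-1/48) = -c/48)
(E(24, -4) - 4024)/(3275 + T(-19, -9)) = (-2*24 - 4024)/(3275 - 1/48*(-9)) = (-48 - 4024)/(3275 + 3/16) = -4072/52403/16 = -4072*16/52403 = -65152/52403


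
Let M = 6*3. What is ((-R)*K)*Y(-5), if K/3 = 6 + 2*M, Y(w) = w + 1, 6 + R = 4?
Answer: -1008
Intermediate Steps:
R = -2 (R = -6 + 4 = -2)
M = 18
Y(w) = 1 + w
K = 126 (K = 3*(6 + 2*18) = 3*(6 + 36) = 3*42 = 126)
((-R)*K)*Y(-5) = (-1*(-2)*126)*(1 - 5) = (2*126)*(-4) = 252*(-4) = -1008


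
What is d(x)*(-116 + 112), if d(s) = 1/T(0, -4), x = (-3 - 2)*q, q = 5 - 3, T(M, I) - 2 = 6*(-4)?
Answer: 2/11 ≈ 0.18182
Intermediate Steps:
T(M, I) = -22 (T(M, I) = 2 + 6*(-4) = 2 - 24 = -22)
q = 2
x = -10 (x = (-3 - 2)*2 = -5*2 = -10)
d(s) = -1/22 (d(s) = 1/(-22) = -1/22)
d(x)*(-116 + 112) = -(-116 + 112)/22 = -1/22*(-4) = 2/11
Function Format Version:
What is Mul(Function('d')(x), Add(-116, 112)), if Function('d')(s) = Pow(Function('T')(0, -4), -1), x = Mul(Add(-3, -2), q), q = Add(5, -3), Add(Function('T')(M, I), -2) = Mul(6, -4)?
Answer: Rational(2, 11) ≈ 0.18182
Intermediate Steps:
Function('T')(M, I) = -22 (Function('T')(M, I) = Add(2, Mul(6, -4)) = Add(2, -24) = -22)
q = 2
x = -10 (x = Mul(Add(-3, -2), 2) = Mul(-5, 2) = -10)
Function('d')(s) = Rational(-1, 22) (Function('d')(s) = Pow(-22, -1) = Rational(-1, 22))
Mul(Function('d')(x), Add(-116, 112)) = Mul(Rational(-1, 22), Add(-116, 112)) = Mul(Rational(-1, 22), -4) = Rational(2, 11)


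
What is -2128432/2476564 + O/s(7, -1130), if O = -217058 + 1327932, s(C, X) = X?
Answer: -344194460637/349814665 ≈ -983.93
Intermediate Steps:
O = 1110874
-2128432/2476564 + O/s(7, -1130) = -2128432/2476564 + 1110874/(-1130) = -2128432*1/2476564 + 1110874*(-1/1130) = -532108/619141 - 555437/565 = -344194460637/349814665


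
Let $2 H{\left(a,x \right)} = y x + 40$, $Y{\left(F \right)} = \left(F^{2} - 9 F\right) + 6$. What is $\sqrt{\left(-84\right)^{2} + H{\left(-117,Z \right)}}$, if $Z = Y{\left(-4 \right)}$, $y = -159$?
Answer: $\sqrt{2465} \approx 49.649$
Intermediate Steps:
$Y{\left(F \right)} = 6 + F^{2} - 9 F$
$Z = 58$ ($Z = 6 + \left(-4\right)^{2} - -36 = 6 + 16 + 36 = 58$)
$H{\left(a,x \right)} = 20 - \frac{159 x}{2}$ ($H{\left(a,x \right)} = \frac{- 159 x + 40}{2} = \frac{40 - 159 x}{2} = 20 - \frac{159 x}{2}$)
$\sqrt{\left(-84\right)^{2} + H{\left(-117,Z \right)}} = \sqrt{\left(-84\right)^{2} + \left(20 - 4611\right)} = \sqrt{7056 + \left(20 - 4611\right)} = \sqrt{7056 - 4591} = \sqrt{2465}$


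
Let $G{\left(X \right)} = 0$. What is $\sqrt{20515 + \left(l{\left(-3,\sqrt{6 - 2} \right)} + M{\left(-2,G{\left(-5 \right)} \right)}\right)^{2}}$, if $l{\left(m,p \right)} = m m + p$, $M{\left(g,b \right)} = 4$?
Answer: $2 \sqrt{5185} \approx 144.01$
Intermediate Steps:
$l{\left(m,p \right)} = p + m^{2}$ ($l{\left(m,p \right)} = m^{2} + p = p + m^{2}$)
$\sqrt{20515 + \left(l{\left(-3,\sqrt{6 - 2} \right)} + M{\left(-2,G{\left(-5 \right)} \right)}\right)^{2}} = \sqrt{20515 + \left(\left(\sqrt{6 - 2} + \left(-3\right)^{2}\right) + 4\right)^{2}} = \sqrt{20515 + \left(\left(\sqrt{4} + 9\right) + 4\right)^{2}} = \sqrt{20515 + \left(\left(2 + 9\right) + 4\right)^{2}} = \sqrt{20515 + \left(11 + 4\right)^{2}} = \sqrt{20515 + 15^{2}} = \sqrt{20515 + 225} = \sqrt{20740} = 2 \sqrt{5185}$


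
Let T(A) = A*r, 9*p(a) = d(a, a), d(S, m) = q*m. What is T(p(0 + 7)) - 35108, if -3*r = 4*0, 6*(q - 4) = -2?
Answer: -35108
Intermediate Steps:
q = 11/3 (q = 4 + (⅙)*(-2) = 4 - ⅓ = 11/3 ≈ 3.6667)
r = 0 (r = -4*0/3 = -⅓*0 = 0)
d(S, m) = 11*m/3
p(a) = 11*a/27 (p(a) = (11*a/3)/9 = 11*a/27)
T(A) = 0 (T(A) = A*0 = 0)
T(p(0 + 7)) - 35108 = 0 - 35108 = -35108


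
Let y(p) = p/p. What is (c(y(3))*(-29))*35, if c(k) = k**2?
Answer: -1015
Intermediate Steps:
y(p) = 1
(c(y(3))*(-29))*35 = (1**2*(-29))*35 = (1*(-29))*35 = -29*35 = -1015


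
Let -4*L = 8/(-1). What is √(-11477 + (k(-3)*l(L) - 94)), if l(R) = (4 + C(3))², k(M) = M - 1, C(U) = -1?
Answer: I*√11607 ≈ 107.74*I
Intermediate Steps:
L = 2 (L = -2/(-1) = -2*(-1) = -¼*(-8) = 2)
k(M) = -1 + M
l(R) = 9 (l(R) = (4 - 1)² = 3² = 9)
√(-11477 + (k(-3)*l(L) - 94)) = √(-11477 + ((-1 - 3)*9 - 94)) = √(-11477 + (-4*9 - 94)) = √(-11477 + (-36 - 94)) = √(-11477 - 130) = √(-11607) = I*√11607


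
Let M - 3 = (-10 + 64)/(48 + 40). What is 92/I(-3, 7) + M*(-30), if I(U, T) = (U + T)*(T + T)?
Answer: -8221/77 ≈ -106.77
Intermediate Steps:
I(U, T) = 2*T*(T + U) (I(U, T) = (T + U)*(2*T) = 2*T*(T + U))
M = 159/44 (M = 3 + (-10 + 64)/(48 + 40) = 3 + 54/88 = 3 + 54*(1/88) = 3 + 27/44 = 159/44 ≈ 3.6136)
92/I(-3, 7) + M*(-30) = 92/((2*7*(7 - 3))) + (159/44)*(-30) = 92/((2*7*4)) - 2385/22 = 92/56 - 2385/22 = 92*(1/56) - 2385/22 = 23/14 - 2385/22 = -8221/77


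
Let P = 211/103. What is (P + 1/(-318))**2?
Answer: 4488330025/1072824516 ≈ 4.1837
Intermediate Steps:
P = 211/103 (P = 211*(1/103) = 211/103 ≈ 2.0485)
(P + 1/(-318))**2 = (211/103 + 1/(-318))**2 = (211/103 - 1/318)**2 = (66995/32754)**2 = 4488330025/1072824516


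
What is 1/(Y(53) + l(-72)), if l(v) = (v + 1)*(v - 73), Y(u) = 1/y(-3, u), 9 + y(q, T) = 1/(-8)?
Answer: 73/751527 ≈ 9.7136e-5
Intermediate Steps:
y(q, T) = -73/8 (y(q, T) = -9 + 1/(-8) = -9 - ⅛ = -73/8)
Y(u) = -8/73 (Y(u) = 1/(-73/8) = -8/73)
l(v) = (1 + v)*(-73 + v)
1/(Y(53) + l(-72)) = 1/(-8/73 + (-73 + (-72)² - 72*(-72))) = 1/(-8/73 + (-73 + 5184 + 5184)) = 1/(-8/73 + 10295) = 1/(751527/73) = 73/751527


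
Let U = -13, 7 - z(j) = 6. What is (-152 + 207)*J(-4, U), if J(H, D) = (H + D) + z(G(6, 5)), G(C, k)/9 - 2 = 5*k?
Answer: -880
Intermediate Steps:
G(C, k) = 18 + 45*k (G(C, k) = 18 + 9*(5*k) = 18 + 45*k)
z(j) = 1 (z(j) = 7 - 1*6 = 7 - 6 = 1)
J(H, D) = 1 + D + H (J(H, D) = (H + D) + 1 = (D + H) + 1 = 1 + D + H)
(-152 + 207)*J(-4, U) = (-152 + 207)*(1 - 13 - 4) = 55*(-16) = -880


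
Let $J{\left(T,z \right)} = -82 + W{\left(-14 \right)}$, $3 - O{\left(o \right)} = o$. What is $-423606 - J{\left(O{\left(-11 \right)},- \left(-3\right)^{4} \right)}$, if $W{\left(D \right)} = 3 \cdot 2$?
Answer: $-423530$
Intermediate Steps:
$O{\left(o \right)} = 3 - o$
$W{\left(D \right)} = 6$
$J{\left(T,z \right)} = -76$ ($J{\left(T,z \right)} = -82 + 6 = -76$)
$-423606 - J{\left(O{\left(-11 \right)},- \left(-3\right)^{4} \right)} = -423606 - -76 = -423606 + 76 = -423530$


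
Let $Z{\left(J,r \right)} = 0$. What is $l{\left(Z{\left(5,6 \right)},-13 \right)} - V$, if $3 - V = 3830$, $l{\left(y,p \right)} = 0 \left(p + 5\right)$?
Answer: $3827$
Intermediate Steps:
$l{\left(y,p \right)} = 0$ ($l{\left(y,p \right)} = 0 \left(5 + p\right) = 0$)
$V = -3827$ ($V = 3 - 3830 = -3827$)
$l{\left(Z{\left(5,6 \right)},-13 \right)} - V = 0 - -3827 = 0 + 3827 = 3827$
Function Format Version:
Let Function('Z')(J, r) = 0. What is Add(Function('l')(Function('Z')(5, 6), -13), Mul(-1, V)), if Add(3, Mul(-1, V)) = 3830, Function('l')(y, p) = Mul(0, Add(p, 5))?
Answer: 3827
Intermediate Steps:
Function('l')(y, p) = 0 (Function('l')(y, p) = Mul(0, Add(5, p)) = 0)
V = -3827 (V = Add(3, Mul(-1, 3830)) = Add(3, -3830) = -3827)
Add(Function('l')(Function('Z')(5, 6), -13), Mul(-1, V)) = Add(0, Mul(-1, -3827)) = Add(0, 3827) = 3827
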